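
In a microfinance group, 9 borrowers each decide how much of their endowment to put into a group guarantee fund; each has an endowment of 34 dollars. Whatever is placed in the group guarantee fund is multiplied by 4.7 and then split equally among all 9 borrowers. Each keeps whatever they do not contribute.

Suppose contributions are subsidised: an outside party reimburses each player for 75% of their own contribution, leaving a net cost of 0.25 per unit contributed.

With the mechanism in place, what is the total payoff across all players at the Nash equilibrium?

The effective private return per unit is now (4.7/9) / 0.25 = 2.0889 > 1, so every player's dominant strategy flips to full contribution.
At the Nash equilibrium everyone contributes 34. Group total payoff = 9 × (34 × 0.75 + 4.7 × 34) = 1667.70.

1667.70 dollars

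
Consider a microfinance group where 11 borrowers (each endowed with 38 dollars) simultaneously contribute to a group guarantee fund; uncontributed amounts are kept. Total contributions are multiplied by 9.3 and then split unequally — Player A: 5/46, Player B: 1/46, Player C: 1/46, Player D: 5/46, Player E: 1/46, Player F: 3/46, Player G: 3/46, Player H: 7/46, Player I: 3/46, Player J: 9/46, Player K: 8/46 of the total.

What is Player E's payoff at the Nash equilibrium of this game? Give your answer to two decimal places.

For player j, contributing a unit is worthwhile iff 9.3 × (j's share) ≥ 1, i.e. iff j's share is at least 0.1075.
Player A, Player D, Player H, Player J and Player K clear that bar, contributing 38 each; the remaining 6 contribute 0. Total contributed: 190.
Player E keeps 38 and receives 9.3 × 190 × 1/46 = 38.41 from the group guarantee fund, for a payoff of 76.41.

76.41 dollars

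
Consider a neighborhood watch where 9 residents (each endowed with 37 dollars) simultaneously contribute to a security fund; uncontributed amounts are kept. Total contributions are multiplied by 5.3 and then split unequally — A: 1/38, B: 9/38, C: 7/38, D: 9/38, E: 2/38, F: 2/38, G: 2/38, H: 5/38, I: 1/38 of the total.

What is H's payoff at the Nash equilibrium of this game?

88.61 dollars

Each unit j contributes comes back to j as 5.3 × (j's share), so j prefers to contribute only if that share exceeds 1/5.3 = 0.1887; otherwise keeping the unit dominates.
B and D clear that bar, contributing 37 each; the remaining 7 contribute 0. Total contributed: 74.
H keeps 37 and receives 5.3 × 74 × 5/38 = 51.61 from the security fund, for a payoff of 88.61.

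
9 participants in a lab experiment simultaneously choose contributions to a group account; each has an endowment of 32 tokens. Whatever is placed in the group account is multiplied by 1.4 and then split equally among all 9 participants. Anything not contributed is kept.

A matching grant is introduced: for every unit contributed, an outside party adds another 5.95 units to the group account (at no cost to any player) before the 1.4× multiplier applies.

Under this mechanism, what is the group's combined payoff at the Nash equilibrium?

2802.24 tokens

Under the mechanism each unit contributed yields 1.4 × 6.95 / 9 = 1.0811 back to its contributor per unit of net cost, which exceeds 1, making full contribution the dominant choice for everyone.
So the Nash equilibrium is full contribution by all 9; the group earns 1.4 × 6.95 × 288 = 2802.24.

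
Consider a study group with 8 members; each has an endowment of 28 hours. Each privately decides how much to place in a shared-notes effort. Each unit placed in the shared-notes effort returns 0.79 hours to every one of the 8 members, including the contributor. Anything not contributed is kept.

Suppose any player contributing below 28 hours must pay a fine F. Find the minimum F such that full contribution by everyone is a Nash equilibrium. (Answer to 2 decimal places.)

5.88 hours

Given the others contribute fully, the best deviation is to contribute 0 (any partial contribution still incurs the fine and gives up units whose private return 0.79 is below 1).
Deviating from 28 to 0 saves 28 hours but forfeits the deviator's share of the drop in the shared-notes effort: 0.79 × 28 = 22.12.
So the deviation gain is 28 − 22.12 = 5.88, and the fine must be at least 5.88 hours to wipe it out.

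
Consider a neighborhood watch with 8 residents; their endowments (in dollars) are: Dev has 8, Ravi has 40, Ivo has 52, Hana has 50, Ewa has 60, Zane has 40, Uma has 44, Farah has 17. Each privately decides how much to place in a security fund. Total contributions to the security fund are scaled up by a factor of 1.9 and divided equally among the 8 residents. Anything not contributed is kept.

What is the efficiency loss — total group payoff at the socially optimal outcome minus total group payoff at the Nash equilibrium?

The private return per contributed unit is 1.9/8 = 0.2375 < 1 for every player regardless of endowment, so the Nash equilibrium is zero contribution and the group total is Σ E_j = 8 + 40 + 52 + 50 + 60 + 40 + 44 + 17 = 311.
Each contributed unit returns 1.900 to the group, so the social optimum is full contribution by everyone: group total = 1.900 × 311 = 590.90.
Efficiency loss = (1.900 − 1) × 311 = 279.90.

279.90 dollars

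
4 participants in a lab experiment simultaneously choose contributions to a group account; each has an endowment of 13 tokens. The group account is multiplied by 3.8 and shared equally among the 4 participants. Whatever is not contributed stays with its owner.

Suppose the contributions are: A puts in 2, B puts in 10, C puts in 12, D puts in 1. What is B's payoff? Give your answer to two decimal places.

26.75 tokens

Total contributed: 2 + 10 + 12 + 1 = 25.
Each receives 3.8 × 25 / 4 = 23.75 from the group account.
B keeps 13 − 10 = 3, so B's payoff is 3 + 23.75 = 26.75.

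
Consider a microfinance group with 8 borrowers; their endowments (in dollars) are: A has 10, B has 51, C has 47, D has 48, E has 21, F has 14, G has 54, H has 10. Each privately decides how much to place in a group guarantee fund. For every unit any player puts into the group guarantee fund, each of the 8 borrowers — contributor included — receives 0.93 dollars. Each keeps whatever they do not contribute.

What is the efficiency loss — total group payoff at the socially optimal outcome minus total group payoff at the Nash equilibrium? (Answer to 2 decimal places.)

1642.20 dollars

The private return per contributed unit is 0.93 < 1 for everyone, so the Nash equilibrium is zero contribution and the group total is Σ E_j = 10 + 51 + 47 + 48 + 21 + 14 + 54 + 10 = 255.
Each contributed unit returns 7.440 to the group, so the social optimum is full contribution by everyone: group total = 7.440 × 255 = 1897.20.
Efficiency loss = (7.440 − 1) × 255 = 1642.20.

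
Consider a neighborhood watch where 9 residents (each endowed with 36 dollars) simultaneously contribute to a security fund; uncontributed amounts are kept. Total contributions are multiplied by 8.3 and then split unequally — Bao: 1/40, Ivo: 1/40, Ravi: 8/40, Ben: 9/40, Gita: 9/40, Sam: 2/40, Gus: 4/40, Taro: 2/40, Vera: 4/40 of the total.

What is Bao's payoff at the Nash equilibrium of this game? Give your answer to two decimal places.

For player j, contributing a unit is worthwhile iff 8.3 × (j's share) ≥ 1, i.e. iff j's share is at least 0.1205.
Ravi, Ben and Gita clear that bar, contributing 36 each; the remaining 6 contribute 0. Total contributed: 108.
Bao keeps 36 and receives 8.3 × 108 × 1/40 = 22.41 from the security fund, for a payoff of 58.41.

58.41 dollars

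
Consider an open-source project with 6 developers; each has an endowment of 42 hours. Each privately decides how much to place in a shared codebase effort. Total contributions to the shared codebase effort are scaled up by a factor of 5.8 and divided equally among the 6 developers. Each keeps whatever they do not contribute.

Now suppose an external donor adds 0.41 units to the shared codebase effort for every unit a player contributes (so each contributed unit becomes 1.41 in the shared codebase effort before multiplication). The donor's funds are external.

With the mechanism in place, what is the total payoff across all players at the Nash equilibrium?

2060.86 hours

Under the mechanism each unit contributed yields 5.8 × 1.41 / 6 = 1.3630 back to its contributor per unit of net cost, which exceeds 1, making full contribution the dominant choice for everyone.
So the Nash equilibrium is full contribution by all 6; the group earns 5.8 × 1.41 × 252 = 2060.86.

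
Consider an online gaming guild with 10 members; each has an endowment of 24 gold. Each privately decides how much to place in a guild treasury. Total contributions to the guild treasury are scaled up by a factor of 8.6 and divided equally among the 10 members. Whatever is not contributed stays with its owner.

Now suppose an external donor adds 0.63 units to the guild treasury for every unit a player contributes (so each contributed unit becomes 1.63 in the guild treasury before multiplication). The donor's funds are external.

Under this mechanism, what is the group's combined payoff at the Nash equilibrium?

Under the mechanism each unit contributed yields 8.6 × 1.63 / 10 = 1.4018 back to its contributor per unit of net cost, which exceeds 1, making full contribution the dominant choice for everyone.
So the Nash equilibrium is full contribution by all 10; the group earns 8.6 × 1.63 × 240 = 3364.32.

3364.32 gold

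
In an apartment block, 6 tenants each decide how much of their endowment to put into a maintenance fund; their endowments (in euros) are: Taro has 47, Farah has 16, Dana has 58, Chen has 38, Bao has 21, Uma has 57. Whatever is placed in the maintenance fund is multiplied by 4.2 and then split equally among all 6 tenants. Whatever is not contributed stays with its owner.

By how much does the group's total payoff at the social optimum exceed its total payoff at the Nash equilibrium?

758.40 euros

The private return per contributed unit is 4.2/6 = 0.7000 < 1 for every player regardless of endowment, so the Nash equilibrium is zero contribution and the group total is Σ E_j = 47 + 16 + 58 + 38 + 21 + 57 = 237.
Each contributed unit returns 4.200 to the group, so the social optimum is full contribution by everyone: group total = 4.200 × 237 = 995.40.
Efficiency loss = (4.200 − 1) × 237 = 758.40.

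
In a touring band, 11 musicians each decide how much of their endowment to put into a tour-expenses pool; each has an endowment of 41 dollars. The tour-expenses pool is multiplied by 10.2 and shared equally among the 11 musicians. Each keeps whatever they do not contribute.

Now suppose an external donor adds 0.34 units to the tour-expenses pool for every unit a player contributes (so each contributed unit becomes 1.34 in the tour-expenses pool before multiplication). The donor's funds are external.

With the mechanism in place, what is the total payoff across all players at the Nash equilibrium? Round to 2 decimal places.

6164.27 dollars

The effective private return per unit is now 10.2 × 1.34 / 11 = 1.2425 > 1, so every player's dominant strategy flips to full contribution.
So the Nash equilibrium is full contribution by all 11; the group earns 10.2 × 1.34 × 451 = 6164.27.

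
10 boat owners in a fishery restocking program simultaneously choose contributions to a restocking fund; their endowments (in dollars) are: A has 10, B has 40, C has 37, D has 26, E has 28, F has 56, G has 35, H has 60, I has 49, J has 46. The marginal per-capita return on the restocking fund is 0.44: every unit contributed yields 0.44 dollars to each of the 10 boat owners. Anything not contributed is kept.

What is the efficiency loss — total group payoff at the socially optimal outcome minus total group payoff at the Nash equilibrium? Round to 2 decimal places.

1315.80 dollars

The private return per contributed unit is 0.44 < 1 for everyone, so the Nash equilibrium is zero contribution and the group total is Σ E_j = 10 + 40 + 37 + 26 + 28 + 56 + 35 + 60 + 49 + 46 = 387.
Each contributed unit returns 4.400 to the group, so the social optimum is full contribution by everyone: group total = 4.400 × 387 = 1702.80.
Efficiency loss = (4.400 − 1) × 387 = 1315.80.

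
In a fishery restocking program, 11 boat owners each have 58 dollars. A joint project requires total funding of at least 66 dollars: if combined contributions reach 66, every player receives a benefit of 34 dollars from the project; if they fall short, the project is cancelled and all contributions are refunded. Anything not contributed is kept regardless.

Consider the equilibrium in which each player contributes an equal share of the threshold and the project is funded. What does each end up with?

86 dollars

Equal share of the threshold: 66/11 = 6.
At this profile no one gains by cutting their contribution: any cut drops the total below 66, the project is cancelled, contributions are refunded, and the deviator ends with 58, which is less than 58 − 6 + 34 = 86. Contributing more than 6 just wastes the excess. So contributing exactly 6 is a best response.
Each player's payoff: 58 − 6 + 34 = 86.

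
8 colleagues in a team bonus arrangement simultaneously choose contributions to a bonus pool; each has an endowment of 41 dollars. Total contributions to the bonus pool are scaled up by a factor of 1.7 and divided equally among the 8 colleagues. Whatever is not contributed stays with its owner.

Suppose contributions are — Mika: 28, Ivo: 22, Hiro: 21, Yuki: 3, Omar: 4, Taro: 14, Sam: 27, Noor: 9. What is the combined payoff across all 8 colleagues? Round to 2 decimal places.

417.60 dollars

Total contributed: 28 + 22 + 21 + 3 + 4 + 14 + 27 + 9 = 128; total kept: 8 × 41 − 128 = 200.
The bonus pool pays out 1.7 × 128 = 217.60 in aggregate.
Group total = 200 + 217.60 = 417.60.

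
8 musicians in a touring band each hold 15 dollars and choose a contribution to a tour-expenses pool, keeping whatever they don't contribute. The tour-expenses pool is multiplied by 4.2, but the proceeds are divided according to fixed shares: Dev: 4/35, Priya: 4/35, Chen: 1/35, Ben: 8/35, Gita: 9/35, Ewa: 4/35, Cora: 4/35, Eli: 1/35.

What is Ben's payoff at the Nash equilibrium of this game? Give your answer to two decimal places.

Player j's private return per contributed unit is 4.2 × (j's share). Contributing is weakly dominant for j when that share is at least 1/4.2 = 0.2381, and contributing 0 is dominant otherwise.
Gita alone (share 9/35) is above the threshold, contributing 15; the remaining 7 contribute 0. Total contributed: 15.
Ben keeps 15 and receives 4.2 × 15 × 8/35 = 14.40 from the tour-expenses pool, for a payoff of 29.40.

29.40 dollars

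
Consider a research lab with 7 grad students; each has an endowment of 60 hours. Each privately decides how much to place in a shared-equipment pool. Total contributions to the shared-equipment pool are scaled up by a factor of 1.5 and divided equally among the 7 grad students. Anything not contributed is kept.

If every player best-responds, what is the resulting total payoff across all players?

Each contributed unit returns 1.5/7 = 0.2143 to its contributor — below 1 — so contributing 0 is dominant for every player. At the Nash equilibrium everyone keeps their 60, and the group total is 7 × 60 = 420.

420.00 hours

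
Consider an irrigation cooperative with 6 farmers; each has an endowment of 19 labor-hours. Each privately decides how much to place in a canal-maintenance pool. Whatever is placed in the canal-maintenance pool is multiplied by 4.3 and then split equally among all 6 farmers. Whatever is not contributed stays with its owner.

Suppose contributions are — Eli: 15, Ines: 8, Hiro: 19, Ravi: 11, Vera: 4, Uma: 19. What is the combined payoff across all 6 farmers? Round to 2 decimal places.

364.80 labor-hours

Total contributed: 15 + 8 + 19 + 11 + 4 + 19 = 76; total kept: 6 × 19 − 76 = 38.
The canal-maintenance pool pays out 4.3 × 76 = 326.80 in aggregate.
Group total = 38 + 326.80 = 364.80.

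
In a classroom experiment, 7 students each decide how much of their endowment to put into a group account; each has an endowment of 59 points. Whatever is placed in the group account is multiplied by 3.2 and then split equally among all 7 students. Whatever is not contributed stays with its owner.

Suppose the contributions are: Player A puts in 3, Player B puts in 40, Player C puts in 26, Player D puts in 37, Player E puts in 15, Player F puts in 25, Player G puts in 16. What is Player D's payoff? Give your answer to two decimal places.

Total contributed: 3 + 40 + 26 + 37 + 15 + 25 + 16 = 162.
Each receives 3.2 × 162 / 7 = 74.06 from the group account.
Player D keeps 59 − 37 = 22, so Player D's payoff is 22 + 74.06 = 96.06.

96.06 points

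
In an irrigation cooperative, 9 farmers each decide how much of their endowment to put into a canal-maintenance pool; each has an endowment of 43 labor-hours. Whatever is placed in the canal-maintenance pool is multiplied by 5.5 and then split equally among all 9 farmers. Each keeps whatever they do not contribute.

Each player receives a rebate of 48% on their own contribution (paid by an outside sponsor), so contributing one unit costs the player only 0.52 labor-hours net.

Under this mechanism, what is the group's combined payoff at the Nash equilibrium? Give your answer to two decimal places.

2314.26 labor-hours

With the mechanism, a contributed unit returns (5.5/9) / 0.52 = 1.1752 per unit of net cost to the contributor — now above 1 — so contributing fully is weakly dominant for every player.
So the Nash equilibrium is full contribution by all 9; the group earns 9 × (43 × 0.48 + 5.5 × 43) = 2314.26.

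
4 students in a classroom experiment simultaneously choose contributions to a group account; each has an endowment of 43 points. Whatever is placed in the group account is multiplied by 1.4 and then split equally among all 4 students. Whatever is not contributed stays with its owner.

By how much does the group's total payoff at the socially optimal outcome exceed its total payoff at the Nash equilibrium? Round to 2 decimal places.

Each contributed unit returns 1.4/4 = 0.3500 to its contributor — below 1 — so contributing 0 is dominant for every player. At the Nash equilibrium everyone keeps their 43, and the group total is 4 × 43 = 172.
Each contributed unit returns 1.400 to the group as a whole (0.3500 to each of 4 players), which exceeds 1, so the social optimum is full contribution: group total = 1.400 × 172 = 240.80.
Efficiency loss = 240.80 − 172 = 68.80.

68.80 points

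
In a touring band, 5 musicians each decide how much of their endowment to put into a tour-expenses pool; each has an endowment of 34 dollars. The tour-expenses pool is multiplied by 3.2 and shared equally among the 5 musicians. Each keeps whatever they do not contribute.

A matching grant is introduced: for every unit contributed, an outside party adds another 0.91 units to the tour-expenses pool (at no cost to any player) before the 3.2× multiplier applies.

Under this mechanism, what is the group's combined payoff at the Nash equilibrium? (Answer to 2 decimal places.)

The effective private return per unit is now 3.2 × 1.91 / 5 = 1.2224 > 1, so every player's dominant strategy flips to full contribution.
So the Nash equilibrium is full contribution by all 5; the group earns 3.2 × 1.91 × 170 = 1039.04.

1039.04 dollars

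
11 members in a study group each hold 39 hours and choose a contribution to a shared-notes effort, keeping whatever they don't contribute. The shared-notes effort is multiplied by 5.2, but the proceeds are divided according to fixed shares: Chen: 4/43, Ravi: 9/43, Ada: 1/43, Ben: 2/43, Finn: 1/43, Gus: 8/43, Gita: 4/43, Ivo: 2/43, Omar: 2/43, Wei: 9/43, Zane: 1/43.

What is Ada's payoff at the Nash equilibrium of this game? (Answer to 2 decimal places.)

48.43 hours

A player with share s gets back 5.2·s per unit contributed, so full contribution is dominant for anyone with s > 1/5.2 = 0.1923 and zero contribution is dominant for anyone below.
Ravi and Wei are above the threshold, contributing 39 each; the remaining 9 contribute 0. Total contributed: 78.
Ada keeps 39 and receives 5.2 × 78 × 1/43 = 9.43 from the shared-notes effort, for a payoff of 48.43.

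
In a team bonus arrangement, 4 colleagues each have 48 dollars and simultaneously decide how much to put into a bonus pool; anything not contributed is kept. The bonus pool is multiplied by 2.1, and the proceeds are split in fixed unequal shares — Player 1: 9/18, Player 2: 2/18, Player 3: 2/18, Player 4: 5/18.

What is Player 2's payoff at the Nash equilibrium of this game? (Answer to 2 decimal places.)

59.20 dollars

A player with share s gets back 2.1·s per unit contributed, so full contribution is dominant for anyone with s > 1/2.1 = 0.4762 and zero contribution is dominant for anyone below.
The only share above 0.4762 is Player 1's 9/18, contributing 48; the remaining 3 contribute 0. Total contributed: 48.
Player 2 keeps 48 and receives 2.1 × 48 × 2/18 = 11.20 from the bonus pool, for a payoff of 59.20.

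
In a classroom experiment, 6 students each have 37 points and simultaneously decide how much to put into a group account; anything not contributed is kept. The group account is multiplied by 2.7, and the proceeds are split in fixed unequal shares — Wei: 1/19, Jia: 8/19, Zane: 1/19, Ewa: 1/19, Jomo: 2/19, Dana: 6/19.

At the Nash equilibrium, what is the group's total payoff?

284.90 points

For player j, contributing a unit is worthwhile iff 2.7 × (j's share) ≥ 1, i.e. iff j's share is at least 0.3704.
The only share above 0.3704 is Jia's 8/19, contributing 37; the remaining 5 contribute 0. Total contributed: 37.
The group account pays out 2.7 × 37 = 99.90 in total (split across the unequal shares, but the aggregate is all that matters for the group sum).
The 5 free-riders keep 37 each, adding 185. Group total = 185 + 99.90 = 284.90.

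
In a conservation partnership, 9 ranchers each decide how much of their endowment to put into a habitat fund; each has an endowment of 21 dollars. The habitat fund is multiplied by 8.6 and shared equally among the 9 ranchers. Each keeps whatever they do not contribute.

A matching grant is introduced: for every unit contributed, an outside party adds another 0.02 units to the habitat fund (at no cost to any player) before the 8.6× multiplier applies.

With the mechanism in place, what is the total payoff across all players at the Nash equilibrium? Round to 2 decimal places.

Even with the mechanism, each unit contributed returns only 8.6 × 1.02 / 9 = 0.9747 per unit of net cost, so contributing nothing is still dominant.
At the Nash equilibrium no one contributes; group total payoff = 9 × 21 = 189.

189.00 dollars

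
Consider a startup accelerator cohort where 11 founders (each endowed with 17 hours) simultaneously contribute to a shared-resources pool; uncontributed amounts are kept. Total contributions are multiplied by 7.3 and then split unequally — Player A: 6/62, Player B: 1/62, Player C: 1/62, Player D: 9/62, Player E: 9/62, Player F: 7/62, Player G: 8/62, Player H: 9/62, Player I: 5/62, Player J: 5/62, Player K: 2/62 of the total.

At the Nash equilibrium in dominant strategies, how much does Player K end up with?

Each unit j contributes comes back to j as 7.3 × (j's share), so j prefers to contribute only if that share exceeds 1/7.3 = 0.1370; otherwise keeping the unit dominates.
Player D, Player E and Player H are above the threshold, contributing 17 each; the remaining 8 contribute 0. Total contributed: 51.
Player K keeps 17 and receives 7.3 × 51 × 2/62 = 12.01 from the shared-resources pool, for a payoff of 29.01.

29.01 hours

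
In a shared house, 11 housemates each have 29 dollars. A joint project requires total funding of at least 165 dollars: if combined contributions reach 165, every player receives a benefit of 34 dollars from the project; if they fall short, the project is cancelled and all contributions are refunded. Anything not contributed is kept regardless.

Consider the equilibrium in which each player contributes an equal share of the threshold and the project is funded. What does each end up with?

48 dollars

Equal share of the threshold: 165/11 = 15.
At this profile no one gains by cutting their contribution: any cut drops the total below 165, the project is cancelled, contributions are refunded, and the deviator ends with 29, which is less than 29 − 15 + 34 = 48. Contributing more than 15 just wastes the excess. So contributing exactly 15 is a best response.
Each player's payoff: 29 − 15 + 34 = 48.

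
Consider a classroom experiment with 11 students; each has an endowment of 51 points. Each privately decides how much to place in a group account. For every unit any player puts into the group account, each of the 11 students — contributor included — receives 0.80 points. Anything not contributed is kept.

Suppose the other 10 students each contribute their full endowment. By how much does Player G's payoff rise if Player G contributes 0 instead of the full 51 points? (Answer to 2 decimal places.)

Switching from a contribution of 51 to 0 lets Player G keep an extra 51 points, but lowers the group account by 51, which costs Player G their own share of that drop: 0.80 × 51 = 40.80.
Net gain = 51 − 40.80 = 10.20. The private return per contributed unit (0.80) is below 1, so free-riding is indeed the best response regardless of what the others do.

10.20 points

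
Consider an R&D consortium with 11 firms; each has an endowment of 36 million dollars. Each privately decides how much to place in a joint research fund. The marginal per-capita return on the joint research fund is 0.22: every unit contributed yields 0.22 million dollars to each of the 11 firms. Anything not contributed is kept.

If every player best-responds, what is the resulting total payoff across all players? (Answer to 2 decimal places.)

396.00 million dollars

The private return per contributed unit is 0.22 < 1, so contributing 0 is dominant for every player. At the Nash equilibrium everyone keeps their 36, and the group total is 11 × 36 = 396.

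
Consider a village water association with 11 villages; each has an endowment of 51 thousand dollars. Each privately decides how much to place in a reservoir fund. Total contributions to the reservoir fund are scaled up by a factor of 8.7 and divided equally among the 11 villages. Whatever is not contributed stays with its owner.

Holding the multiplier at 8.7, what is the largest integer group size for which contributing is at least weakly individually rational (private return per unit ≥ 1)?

8

Private return per unit is 8.7/(group size), which is ≥ 1 whenever the group size is ≤ 8.7.
The largest such integer is 8.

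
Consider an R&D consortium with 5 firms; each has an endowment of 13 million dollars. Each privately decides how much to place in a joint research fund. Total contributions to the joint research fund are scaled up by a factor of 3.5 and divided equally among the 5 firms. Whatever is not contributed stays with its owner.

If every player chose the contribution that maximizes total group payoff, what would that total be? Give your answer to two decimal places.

Each contributed unit returns 3.500 to the group as a whole (0.7000 to each of 5 players), which exceeds 1, so the social optimum is full contribution: group total = 3.500 × 65 = 227.50.

227.50 million dollars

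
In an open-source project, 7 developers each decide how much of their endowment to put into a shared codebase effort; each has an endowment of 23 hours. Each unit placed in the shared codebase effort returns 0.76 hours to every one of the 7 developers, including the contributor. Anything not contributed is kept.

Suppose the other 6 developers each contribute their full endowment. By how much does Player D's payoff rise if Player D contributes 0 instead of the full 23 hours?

5.52 hours

Switching from a contribution of 23 to 0 lets Player D keep an extra 23 hours, but lowers the shared codebase effort by 23, which costs Player D their own share of that drop: 0.76 × 23 = 17.48.
Net gain = 23 − 17.48 = 5.52. The private return per contributed unit (0.76) is below 1, so free-riding is indeed the best response regardless of what the others do.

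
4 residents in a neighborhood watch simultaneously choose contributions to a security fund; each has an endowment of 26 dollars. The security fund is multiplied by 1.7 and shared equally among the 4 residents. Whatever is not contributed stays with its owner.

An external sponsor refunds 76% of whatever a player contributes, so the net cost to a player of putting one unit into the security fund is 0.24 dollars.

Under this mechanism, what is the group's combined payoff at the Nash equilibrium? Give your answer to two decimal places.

255.84 dollars

With the mechanism, a contributed unit returns (1.7/4) / 0.24 = 1.7708 per unit of net cost to the contributor — now above 1 — so contributing fully is weakly dominant for every player.
At the Nash equilibrium everyone contributes 26. Group total payoff = 4 × (26 × 0.76 + 1.7 × 26) = 255.84.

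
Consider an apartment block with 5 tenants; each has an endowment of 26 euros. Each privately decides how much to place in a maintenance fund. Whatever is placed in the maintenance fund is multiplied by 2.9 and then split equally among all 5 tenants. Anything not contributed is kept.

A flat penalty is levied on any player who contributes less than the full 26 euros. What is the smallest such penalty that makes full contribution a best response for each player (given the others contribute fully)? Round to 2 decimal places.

10.92 euros

Given the others contribute fully, the best deviation is to contribute 0 (any partial contribution still incurs the fine and gives up units whose private return 0.5800 is below 1).
Deviating from 26 to 0 saves 26 euros but forfeits the deviator's share of the drop in the maintenance fund: 2.9/5 × 26 = 15.08.
So the deviation gain is 26 − 15.08 = 10.92, and the fine must be at least 10.92 euros to wipe it out.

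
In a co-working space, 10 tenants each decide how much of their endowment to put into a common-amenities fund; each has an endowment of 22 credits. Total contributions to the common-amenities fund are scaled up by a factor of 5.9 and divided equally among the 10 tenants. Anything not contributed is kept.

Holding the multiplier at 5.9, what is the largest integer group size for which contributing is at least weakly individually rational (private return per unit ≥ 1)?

Private return per unit is 5.9/(group size), which is ≥ 1 whenever the group size is ≤ 5.9.
The largest such integer is 5.

5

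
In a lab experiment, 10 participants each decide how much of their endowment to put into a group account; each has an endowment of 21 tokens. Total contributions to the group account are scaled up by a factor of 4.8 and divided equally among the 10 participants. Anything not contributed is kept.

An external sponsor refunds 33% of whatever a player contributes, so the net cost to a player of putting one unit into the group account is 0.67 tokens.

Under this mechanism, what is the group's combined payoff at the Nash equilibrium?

The effective private return is (4.8/10) / 0.67 = 0.7164, which is still under 1, so the mechanism doesn't change anyone's dominant strategy: zero contribution.
Everyone keeps their endowment and the group total is 10 × 21 = 210.

210.00 tokens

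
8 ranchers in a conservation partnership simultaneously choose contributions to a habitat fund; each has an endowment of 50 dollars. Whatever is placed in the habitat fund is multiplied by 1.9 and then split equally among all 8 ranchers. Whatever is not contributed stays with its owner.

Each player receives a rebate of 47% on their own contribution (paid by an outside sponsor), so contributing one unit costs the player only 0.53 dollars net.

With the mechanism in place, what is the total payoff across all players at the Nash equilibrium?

The effective private return is (1.9/8) / 0.53 = 0.4481, which is still under 1, so the mechanism doesn't change anyone's dominant strategy: zero contribution.
Everyone keeps their endowment and the group total is 8 × 50 = 400.

400.00 dollars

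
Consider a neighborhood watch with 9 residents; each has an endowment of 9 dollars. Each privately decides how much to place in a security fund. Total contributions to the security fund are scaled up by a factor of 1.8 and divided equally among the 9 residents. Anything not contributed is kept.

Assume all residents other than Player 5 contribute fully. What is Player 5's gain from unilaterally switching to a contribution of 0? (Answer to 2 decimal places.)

7.20 dollars

Switching from a contribution of 9 to 0 lets Player 5 keep an extra 9 dollars, but lowers the security fund by 9, which costs Player 5 their own share of that drop: 1.8/9 × 9 = 1.80.
Net gain = 9 − 1.80 = 7.20. The private return per contributed unit (0.2000) is below 1, so free-riding is indeed the best response regardless of what the others do.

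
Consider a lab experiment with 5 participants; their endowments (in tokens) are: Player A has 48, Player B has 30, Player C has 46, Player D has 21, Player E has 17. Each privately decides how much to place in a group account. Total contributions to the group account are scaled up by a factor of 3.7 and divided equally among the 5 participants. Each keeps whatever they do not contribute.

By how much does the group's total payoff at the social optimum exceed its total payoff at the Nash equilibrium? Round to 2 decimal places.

The private return per contributed unit is 3.7/5 = 0.7400 < 1 for every player regardless of endowment, so the Nash equilibrium is zero contribution and the group total is Σ E_j = 48 + 30 + 46 + 21 + 17 = 162.
Each contributed unit returns 3.700 to the group, so the social optimum is full contribution by everyone: group total = 3.700 × 162 = 599.40.
Efficiency loss = (3.700 − 1) × 162 = 437.40.

437.40 tokens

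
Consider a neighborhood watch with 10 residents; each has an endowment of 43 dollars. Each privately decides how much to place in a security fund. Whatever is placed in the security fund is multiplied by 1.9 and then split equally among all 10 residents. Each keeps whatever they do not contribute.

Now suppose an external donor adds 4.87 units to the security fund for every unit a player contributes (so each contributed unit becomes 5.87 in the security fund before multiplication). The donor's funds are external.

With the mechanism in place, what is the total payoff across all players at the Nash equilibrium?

With the mechanism, a contributed unit returns 1.9 × 5.87 / 10 = 1.1153 per unit of net cost to the contributor — now above 1 — so contributing fully is weakly dominant for every player.
So the Nash equilibrium is full contribution by all 10; the group earns 1.9 × 5.87 × 430 = 4795.79.

4795.79 dollars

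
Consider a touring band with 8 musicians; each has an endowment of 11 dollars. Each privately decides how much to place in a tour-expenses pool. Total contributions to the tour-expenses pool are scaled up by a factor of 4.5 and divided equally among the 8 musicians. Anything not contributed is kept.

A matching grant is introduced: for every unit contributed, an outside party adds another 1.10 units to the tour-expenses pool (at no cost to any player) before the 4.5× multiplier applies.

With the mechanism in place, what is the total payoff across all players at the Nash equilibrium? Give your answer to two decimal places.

831.60 dollars

With the mechanism, a contributed unit returns 4.5 × 2.10 / 8 = 1.1813 per unit of net cost to the contributor — now above 1 — so contributing fully is weakly dominant for every player.
So the Nash equilibrium is full contribution by all 8; the group earns 4.5 × 2.10 × 88 = 831.60.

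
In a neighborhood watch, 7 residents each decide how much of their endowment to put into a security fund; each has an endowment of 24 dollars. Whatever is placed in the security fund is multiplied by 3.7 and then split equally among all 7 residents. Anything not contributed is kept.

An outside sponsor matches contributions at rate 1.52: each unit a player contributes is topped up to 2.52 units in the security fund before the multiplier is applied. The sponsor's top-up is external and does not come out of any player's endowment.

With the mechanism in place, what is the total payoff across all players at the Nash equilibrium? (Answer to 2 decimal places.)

1566.43 dollars

With the mechanism, a contributed unit returns 3.7 × 2.52 / 7 = 1.3320 per unit of net cost to the contributor — now above 1 — so contributing fully is weakly dominant for every player.
At the Nash equilibrium everyone contributes 24. Group total payoff = 3.7 × 2.52 × 168 = 1566.43.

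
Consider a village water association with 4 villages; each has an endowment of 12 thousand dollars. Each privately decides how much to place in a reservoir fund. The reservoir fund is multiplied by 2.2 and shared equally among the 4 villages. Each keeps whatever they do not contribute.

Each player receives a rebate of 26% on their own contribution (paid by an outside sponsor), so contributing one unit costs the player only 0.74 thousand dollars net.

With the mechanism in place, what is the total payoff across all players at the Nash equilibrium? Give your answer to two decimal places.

48.00 thousand dollars

Even with the mechanism, each unit contributed returns only (2.2/4) / 0.74 = 0.7432 per unit of net cost, so contributing nothing is still dominant.
At the Nash equilibrium no one contributes; group total payoff = 4 × 12 = 48.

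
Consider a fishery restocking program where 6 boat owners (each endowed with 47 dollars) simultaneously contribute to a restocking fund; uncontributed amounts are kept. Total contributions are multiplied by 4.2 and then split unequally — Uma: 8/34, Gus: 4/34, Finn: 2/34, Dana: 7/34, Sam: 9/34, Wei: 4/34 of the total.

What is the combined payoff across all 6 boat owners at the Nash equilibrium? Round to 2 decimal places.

For player j, contributing a unit is worthwhile iff 4.2 × (j's share) ≥ 1, i.e. iff j's share is at least 0.2381.
The only share above 0.2381 is Sam's 9/34, contributing 47; the remaining 5 contribute 0. Total contributed: 47.
The restocking fund pays out 4.2 × 47 = 197.40 in total (split across the unequal shares, but the aggregate is all that matters for the group sum).
The 5 free-riders keep 47 each, adding 235. Group total = 235 + 197.40 = 432.40.

432.40 dollars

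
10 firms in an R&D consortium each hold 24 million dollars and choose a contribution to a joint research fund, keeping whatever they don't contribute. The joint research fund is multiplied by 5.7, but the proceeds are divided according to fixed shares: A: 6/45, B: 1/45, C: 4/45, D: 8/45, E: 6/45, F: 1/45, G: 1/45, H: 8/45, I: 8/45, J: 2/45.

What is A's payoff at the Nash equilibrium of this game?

Each unit j contributes comes back to j as 5.7 × (j's share), so j prefers to contribute only if that share exceeds 1/5.7 = 0.1754; otherwise keeping the unit dominates.
D, H and I clear that bar, contributing 24 each; the remaining 7 contribute 0. Total contributed: 72.
A keeps 24 and receives 5.7 × 72 × 6/45 = 54.72 from the joint research fund, for a payoff of 78.72.

78.72 million dollars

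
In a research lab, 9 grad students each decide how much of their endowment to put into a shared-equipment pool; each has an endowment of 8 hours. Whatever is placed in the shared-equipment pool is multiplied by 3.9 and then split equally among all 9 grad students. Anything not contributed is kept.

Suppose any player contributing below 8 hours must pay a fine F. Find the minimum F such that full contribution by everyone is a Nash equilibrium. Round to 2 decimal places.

Given the others contribute fully, the best deviation is to contribute 0 (any partial contribution still incurs the fine and gives up units whose private return 0.4333 is below 1).
Deviating from 8 to 0 saves 8 hours but forfeits the deviator's share of the drop in the shared-equipment pool: 3.9/9 × 8 = 3.47.
So the deviation gain is 8 − 3.47 = 4.53, and the fine must be at least 4.53 hours to wipe it out.

4.53 hours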